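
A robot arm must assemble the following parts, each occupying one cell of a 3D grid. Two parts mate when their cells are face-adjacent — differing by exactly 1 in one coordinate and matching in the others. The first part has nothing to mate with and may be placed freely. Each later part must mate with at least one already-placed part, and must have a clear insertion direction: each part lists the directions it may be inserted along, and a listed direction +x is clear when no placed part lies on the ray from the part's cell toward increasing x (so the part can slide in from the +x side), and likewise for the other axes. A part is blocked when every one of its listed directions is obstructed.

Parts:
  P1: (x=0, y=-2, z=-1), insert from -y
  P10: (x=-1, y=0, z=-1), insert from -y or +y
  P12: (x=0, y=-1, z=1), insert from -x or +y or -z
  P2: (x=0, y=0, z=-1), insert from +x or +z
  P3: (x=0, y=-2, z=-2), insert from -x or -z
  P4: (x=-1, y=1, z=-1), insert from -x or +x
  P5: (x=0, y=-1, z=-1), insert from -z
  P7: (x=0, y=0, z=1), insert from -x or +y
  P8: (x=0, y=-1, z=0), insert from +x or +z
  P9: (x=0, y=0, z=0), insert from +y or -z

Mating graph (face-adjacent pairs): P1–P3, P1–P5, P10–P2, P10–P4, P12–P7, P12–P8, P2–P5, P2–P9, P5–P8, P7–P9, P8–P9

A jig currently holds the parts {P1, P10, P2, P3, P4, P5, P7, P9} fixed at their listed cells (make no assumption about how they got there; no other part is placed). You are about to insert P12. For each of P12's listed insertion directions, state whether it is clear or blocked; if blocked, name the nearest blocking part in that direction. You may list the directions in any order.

+y: blocked by P7; -x: clear; -z: blocked by P5

-x: ray from P12(0, -1, 1) has no placed part ⇒ clear
+y: nearest on ray is P7@(0, 0, 1) ⇒ blocked
-z: nearest on ray is P5@(0, -1, -1) ⇒ blocked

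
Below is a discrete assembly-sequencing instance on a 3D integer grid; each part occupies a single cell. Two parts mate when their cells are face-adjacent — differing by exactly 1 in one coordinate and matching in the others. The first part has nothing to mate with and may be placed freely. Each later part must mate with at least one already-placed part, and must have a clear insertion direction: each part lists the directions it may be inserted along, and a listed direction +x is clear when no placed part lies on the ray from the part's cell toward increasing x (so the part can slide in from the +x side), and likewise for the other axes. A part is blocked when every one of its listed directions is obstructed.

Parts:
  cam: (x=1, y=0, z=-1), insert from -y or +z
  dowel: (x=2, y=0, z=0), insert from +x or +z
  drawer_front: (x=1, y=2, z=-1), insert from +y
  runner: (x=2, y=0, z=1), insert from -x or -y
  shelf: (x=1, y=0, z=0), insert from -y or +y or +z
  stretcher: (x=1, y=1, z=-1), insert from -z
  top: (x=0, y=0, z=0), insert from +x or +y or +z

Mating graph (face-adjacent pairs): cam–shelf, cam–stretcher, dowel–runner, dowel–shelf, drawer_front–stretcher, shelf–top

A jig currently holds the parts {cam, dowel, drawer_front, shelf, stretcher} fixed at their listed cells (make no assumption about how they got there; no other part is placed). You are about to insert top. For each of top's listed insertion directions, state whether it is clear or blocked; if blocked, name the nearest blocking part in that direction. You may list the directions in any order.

+x: nearest on ray is shelf@(1, 0, 0) ⇒ blocked
+y: ray from top(0, 0, 0) has no placed part ⇒ clear
+z: ray from top(0, 0, 0) has no placed part ⇒ clear

+x: blocked by shelf; +y: clear; +z: clear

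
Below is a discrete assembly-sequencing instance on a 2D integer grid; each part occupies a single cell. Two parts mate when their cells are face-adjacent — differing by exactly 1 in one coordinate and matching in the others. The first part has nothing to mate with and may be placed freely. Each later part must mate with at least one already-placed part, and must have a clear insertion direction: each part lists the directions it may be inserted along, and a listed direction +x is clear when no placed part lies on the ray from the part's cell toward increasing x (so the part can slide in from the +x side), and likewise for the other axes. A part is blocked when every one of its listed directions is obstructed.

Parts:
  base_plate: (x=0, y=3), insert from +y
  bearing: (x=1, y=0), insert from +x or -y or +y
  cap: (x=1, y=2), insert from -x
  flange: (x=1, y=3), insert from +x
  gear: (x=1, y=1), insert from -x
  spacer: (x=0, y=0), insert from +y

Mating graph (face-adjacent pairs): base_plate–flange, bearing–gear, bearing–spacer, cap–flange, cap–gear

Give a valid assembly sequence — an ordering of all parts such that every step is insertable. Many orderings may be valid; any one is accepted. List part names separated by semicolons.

1. spacer@(0, 0) [+y clear] — {spacer}
2. bearing@(1, 0) [+x clear] — {bearing, spacer}
3. gear@(1, 1) [-x clear] — {bearing, gear, spacer}
4. cap@(1, 2) [-x clear] — {bearing, cap, gear, spacer}
5. flange@(1, 3) [+x clear] — {bearing, cap, flange, gear, spacer}
6. base_plate@(0, 3) [+y clear] — {base_plate, bearing, cap, flange, gear, spacer}

spacer; bearing; gear; cap; flange; base_plate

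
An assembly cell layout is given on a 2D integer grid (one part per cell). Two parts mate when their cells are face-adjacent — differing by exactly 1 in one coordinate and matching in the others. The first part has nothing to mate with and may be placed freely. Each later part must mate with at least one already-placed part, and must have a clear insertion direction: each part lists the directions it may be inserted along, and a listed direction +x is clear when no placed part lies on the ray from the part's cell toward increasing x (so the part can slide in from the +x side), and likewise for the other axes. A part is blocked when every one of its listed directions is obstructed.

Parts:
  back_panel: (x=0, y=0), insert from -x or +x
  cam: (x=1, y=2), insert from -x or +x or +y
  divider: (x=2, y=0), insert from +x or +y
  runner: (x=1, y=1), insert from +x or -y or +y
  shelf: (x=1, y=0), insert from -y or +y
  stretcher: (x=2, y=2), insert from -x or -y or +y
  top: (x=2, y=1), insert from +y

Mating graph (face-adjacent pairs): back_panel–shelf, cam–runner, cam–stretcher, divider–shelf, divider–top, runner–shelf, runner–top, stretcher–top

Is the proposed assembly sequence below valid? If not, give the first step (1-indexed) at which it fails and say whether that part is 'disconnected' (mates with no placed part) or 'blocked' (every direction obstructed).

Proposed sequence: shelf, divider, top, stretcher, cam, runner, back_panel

1. shelf@(1, 0) [-y clear] — {shelf}
2. divider@(2, 0) [+x clear] — {divider, shelf}
3. top@(2, 1) [+y clear] — {divider, shelf, top}
4. stretcher@(2, 2) [-x clear] — {divider, shelf, stretcher, top}
5. cam@(1, 2) [-x clear] — {cam, divider, shelf, stretcher, top}
6. runner@(1, 1) — +x/-y/+y all obstructed ⇒ blocked

Invalid at step 6 (blocked)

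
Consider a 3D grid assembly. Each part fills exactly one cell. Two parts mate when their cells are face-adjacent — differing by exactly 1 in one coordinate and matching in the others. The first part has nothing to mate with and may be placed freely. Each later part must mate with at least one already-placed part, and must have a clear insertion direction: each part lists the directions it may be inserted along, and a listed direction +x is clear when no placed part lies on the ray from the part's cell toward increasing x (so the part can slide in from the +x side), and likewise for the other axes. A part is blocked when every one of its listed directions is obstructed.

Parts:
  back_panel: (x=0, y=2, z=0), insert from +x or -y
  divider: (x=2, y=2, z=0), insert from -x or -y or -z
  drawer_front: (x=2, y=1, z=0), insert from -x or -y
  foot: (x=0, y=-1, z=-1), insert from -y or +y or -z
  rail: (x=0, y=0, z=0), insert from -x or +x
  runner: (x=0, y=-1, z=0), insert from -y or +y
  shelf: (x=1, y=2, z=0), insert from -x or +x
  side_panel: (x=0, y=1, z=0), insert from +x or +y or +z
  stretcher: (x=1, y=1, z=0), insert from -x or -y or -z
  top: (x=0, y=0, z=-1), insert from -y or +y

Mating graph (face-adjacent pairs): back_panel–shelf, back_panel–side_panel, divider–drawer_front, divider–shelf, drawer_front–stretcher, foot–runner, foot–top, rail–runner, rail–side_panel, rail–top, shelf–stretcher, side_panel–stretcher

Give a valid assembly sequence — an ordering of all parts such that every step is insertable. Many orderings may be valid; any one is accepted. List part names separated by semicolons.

divider; shelf; back_panel; side_panel; rail; top; stretcher; drawer_front; foot; runner

1. divider@(2, 2, 0) [-x clear] — {divider}
2. shelf@(1, 2, 0) [-x clear] — {divider, shelf}
3. back_panel@(0, 2, 0) [-y clear] — {back_panel, divider, shelf}
4. side_panel@(0, 1, 0) [+x clear] — {back_panel, divider, shelf, side_panel}
5. rail@(0, 0, 0) [-x clear] — {back_panel, divider, rail, shelf, side_panel}
6. top@(0, 0, -1) [-y clear] — {back_panel, divider, rail, shelf, side_panel, top}
7. stretcher@(1, 1, 0) [-y clear] — {back_panel, divider, rail, shelf, side_panel, stretcher, top}
8. drawer_front@(2, 1, 0) [-y clear] — {back_panel, divider, drawer_front, rail, shelf, side_panel, stretcher, top}
9. foot@(0, -1, -1) [-y clear] — {back_panel, divider, drawer_front, foot, rail, shelf, side_panel, stretcher, top}
10. runner@(0, -1, 0) [-y clear] — {back_panel, divider, drawer_front, foot, rail, runner, shelf, side_panel, stretcher, top}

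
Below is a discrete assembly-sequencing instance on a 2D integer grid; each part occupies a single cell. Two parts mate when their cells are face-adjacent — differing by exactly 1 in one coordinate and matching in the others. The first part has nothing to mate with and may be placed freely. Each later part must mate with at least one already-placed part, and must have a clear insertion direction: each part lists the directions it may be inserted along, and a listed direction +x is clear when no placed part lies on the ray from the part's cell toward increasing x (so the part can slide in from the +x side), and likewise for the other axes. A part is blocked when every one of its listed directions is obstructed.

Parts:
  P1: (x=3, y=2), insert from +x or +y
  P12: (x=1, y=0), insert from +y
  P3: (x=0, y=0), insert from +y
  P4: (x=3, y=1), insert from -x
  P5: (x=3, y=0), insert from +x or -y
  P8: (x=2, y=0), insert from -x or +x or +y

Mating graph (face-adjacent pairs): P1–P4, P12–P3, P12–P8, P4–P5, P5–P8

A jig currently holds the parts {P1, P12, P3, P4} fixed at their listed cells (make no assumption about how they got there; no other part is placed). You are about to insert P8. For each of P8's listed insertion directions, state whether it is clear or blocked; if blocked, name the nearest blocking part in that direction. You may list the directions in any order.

-x: nearest on ray is P12@(1, 0) ⇒ blocked
+x: ray from P8(2, 0) has no placed part ⇒ clear
+y: ray from P8(2, 0) has no placed part ⇒ clear

+x: clear; +y: clear; -x: blocked by P12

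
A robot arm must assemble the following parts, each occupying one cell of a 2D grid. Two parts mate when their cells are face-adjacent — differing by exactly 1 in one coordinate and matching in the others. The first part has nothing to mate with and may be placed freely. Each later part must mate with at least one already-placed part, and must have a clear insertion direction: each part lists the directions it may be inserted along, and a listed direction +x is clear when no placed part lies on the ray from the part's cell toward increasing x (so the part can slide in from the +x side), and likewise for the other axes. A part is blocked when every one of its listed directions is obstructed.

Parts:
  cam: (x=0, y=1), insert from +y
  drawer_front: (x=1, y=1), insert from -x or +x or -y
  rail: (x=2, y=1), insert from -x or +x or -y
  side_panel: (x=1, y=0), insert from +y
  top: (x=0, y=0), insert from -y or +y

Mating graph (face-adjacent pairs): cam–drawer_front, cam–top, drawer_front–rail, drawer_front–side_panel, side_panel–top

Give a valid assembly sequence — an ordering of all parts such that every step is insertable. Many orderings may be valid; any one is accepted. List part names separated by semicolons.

1. cam@(0, 1) [+y clear] — {cam}
2. top@(0, 0) [-y clear] — {cam, top}
3. side_panel@(1, 0) [+y clear] — {cam, side_panel, top}
4. drawer_front@(1, 1) [+x clear] — {cam, drawer_front, side_panel, top}
5. rail@(2, 1) [+x clear] — {cam, drawer_front, rail, side_panel, top}

cam; top; side_panel; drawer_front; rail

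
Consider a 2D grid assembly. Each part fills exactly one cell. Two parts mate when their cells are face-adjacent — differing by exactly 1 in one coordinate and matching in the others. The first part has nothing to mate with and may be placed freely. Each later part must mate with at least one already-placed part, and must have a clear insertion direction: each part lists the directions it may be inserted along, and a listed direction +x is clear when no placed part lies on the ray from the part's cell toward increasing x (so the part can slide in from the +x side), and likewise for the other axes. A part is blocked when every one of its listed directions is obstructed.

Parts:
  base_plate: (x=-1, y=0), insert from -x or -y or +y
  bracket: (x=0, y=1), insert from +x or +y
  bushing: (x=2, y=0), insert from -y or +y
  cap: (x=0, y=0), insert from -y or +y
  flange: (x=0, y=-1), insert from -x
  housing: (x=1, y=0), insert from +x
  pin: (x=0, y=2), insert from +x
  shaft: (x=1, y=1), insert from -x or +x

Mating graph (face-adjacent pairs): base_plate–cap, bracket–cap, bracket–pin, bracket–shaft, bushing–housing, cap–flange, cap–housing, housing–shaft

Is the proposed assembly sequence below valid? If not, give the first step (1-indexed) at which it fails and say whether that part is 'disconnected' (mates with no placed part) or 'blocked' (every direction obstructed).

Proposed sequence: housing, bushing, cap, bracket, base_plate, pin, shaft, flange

1. housing@(1, 0) [+x clear] — {housing}
2. bushing@(2, 0) [-y clear] — {bushing, housing}
3. cap@(0, 0) [-y clear] — {bushing, cap, housing}
4. bracket@(0, 1) [+x clear] — {bracket, bushing, cap, housing}
5. base_plate@(-1, 0) [-x clear] — {base_plate, bracket, bushing, cap, housing}
6. pin@(0, 2) [+x clear] — {base_plate, bracket, bushing, cap, housing, pin}
7. shaft@(1, 1) [+x clear] — {base_plate, bracket, bushing, cap, housing, pin, shaft}
8. flange@(0, -1) [-x clear] — {base_plate, bracket, bushing, cap, flange, housing, pin, shaft}

Valid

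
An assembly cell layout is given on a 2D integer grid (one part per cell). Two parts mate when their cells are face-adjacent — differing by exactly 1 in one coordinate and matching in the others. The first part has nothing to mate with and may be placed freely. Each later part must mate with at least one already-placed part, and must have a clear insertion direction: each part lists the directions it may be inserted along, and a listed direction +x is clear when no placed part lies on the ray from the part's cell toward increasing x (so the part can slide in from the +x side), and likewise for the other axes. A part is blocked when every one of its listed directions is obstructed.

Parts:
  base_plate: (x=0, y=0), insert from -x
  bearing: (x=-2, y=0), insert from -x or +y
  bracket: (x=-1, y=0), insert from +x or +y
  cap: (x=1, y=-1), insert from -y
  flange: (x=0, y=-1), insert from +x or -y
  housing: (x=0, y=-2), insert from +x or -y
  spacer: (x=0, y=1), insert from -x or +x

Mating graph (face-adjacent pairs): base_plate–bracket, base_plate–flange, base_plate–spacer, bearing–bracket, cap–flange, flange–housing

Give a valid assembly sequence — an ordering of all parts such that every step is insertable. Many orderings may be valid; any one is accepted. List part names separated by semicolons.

base_plate; spacer; flange; cap; housing; bracket; bearing

1. base_plate@(0, 0) [-x clear] — {base_plate}
2. spacer@(0, 1) [-x clear] — {base_plate, spacer}
3. flange@(0, -1) [+x clear] — {base_plate, flange, spacer}
4. cap@(1, -1) [-y clear] — {base_plate, cap, flange, spacer}
5. housing@(0, -2) [+x clear] — {base_plate, cap, flange, housing, spacer}
6. bracket@(-1, 0) [+y clear] — {base_plate, bracket, cap, flange, housing, spacer}
7. bearing@(-2, 0) [-x clear] — {base_plate, bearing, bracket, cap, flange, housing, spacer}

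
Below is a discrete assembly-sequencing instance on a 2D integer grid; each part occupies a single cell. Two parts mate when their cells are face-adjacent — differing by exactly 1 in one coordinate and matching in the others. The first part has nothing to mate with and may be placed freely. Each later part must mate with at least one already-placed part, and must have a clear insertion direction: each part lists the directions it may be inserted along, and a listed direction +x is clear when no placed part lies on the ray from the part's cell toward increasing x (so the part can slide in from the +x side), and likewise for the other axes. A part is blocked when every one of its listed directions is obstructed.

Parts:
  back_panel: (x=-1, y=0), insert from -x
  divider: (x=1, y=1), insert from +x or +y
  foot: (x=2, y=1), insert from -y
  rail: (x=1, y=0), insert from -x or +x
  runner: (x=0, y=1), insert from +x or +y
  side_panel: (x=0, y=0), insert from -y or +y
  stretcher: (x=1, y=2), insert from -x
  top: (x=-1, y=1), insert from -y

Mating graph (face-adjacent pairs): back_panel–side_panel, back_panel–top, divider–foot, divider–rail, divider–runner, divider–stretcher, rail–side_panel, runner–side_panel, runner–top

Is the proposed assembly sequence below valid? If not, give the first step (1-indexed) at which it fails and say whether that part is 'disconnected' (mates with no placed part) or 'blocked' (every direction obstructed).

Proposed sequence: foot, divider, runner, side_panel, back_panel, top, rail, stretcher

Invalid at step 6 (blocked)

1. foot@(2, 1) [-y clear] — {foot}
2. divider@(1, 1) [+y clear] — {divider, foot}
3. runner@(0, 1) [+y clear] — {divider, foot, runner}
4. side_panel@(0, 0) [-y clear] — {divider, foot, runner, side_panel}
5. back_panel@(-1, 0) [-x clear] — {back_panel, divider, foot, runner, side_panel}
6. top@(-1, 1) — -y all obstructed ⇒ blocked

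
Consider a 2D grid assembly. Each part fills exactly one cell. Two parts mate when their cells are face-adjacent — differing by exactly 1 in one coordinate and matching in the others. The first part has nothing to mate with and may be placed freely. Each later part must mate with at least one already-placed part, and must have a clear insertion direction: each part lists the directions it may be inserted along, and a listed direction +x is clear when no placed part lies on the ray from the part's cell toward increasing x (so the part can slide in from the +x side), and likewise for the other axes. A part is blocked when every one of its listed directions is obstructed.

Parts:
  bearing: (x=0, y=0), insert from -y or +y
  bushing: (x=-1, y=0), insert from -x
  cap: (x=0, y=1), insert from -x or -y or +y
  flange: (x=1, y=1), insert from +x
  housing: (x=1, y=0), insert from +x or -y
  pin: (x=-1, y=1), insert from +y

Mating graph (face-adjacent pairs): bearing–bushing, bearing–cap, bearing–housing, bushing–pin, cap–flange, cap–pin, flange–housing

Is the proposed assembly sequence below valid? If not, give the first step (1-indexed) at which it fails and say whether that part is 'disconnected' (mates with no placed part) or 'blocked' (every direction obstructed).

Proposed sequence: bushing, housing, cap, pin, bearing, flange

Invalid at step 2 (disconnected)

1. bushing@(-1, 0) [-x clear] — {bushing}
2. housing@(1, 0) — no placed neighbour ⇒ disconnected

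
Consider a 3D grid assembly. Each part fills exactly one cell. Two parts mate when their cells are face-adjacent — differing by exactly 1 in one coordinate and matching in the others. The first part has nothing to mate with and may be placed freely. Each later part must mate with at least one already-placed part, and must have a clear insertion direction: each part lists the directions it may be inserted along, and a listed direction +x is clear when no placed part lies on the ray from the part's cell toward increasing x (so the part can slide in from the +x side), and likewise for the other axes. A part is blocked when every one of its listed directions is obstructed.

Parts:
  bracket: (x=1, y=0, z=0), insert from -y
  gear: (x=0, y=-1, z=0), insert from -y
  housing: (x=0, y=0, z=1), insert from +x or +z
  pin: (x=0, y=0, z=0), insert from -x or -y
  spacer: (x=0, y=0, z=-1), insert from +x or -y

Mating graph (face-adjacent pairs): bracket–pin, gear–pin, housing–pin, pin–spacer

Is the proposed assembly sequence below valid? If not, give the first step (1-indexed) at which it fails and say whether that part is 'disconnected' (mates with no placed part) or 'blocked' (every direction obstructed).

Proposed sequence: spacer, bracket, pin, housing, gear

Invalid at step 2 (disconnected)

1. spacer@(0, 0, -1) [+x clear] — {spacer}
2. bracket@(1, 0, 0) — no placed neighbour ⇒ disconnected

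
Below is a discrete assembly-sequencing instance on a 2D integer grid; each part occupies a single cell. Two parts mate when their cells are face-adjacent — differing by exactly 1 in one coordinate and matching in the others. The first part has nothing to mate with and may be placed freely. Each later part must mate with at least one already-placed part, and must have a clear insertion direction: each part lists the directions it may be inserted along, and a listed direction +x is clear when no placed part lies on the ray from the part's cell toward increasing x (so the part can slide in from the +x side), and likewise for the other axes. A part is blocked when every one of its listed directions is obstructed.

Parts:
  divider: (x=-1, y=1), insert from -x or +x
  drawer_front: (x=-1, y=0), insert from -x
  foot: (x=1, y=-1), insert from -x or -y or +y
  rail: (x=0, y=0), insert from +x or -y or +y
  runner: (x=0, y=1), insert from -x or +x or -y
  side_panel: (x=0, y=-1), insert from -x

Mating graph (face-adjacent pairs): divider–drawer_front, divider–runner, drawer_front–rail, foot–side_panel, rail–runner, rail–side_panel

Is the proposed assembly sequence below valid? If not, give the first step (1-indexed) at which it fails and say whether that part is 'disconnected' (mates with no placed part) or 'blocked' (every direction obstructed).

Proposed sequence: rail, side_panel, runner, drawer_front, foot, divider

Valid

1. rail@(0, 0) [+x clear] — {rail}
2. side_panel@(0, -1) [-x clear] — {rail, side_panel}
3. runner@(0, 1) [-x clear] — {rail, runner, side_panel}
4. drawer_front@(-1, 0) [-x clear] — {drawer_front, rail, runner, side_panel}
5. foot@(1, -1) [-y clear] — {drawer_front, foot, rail, runner, side_panel}
6. divider@(-1, 1) [-x clear] — {divider, drawer_front, foot, rail, runner, side_panel}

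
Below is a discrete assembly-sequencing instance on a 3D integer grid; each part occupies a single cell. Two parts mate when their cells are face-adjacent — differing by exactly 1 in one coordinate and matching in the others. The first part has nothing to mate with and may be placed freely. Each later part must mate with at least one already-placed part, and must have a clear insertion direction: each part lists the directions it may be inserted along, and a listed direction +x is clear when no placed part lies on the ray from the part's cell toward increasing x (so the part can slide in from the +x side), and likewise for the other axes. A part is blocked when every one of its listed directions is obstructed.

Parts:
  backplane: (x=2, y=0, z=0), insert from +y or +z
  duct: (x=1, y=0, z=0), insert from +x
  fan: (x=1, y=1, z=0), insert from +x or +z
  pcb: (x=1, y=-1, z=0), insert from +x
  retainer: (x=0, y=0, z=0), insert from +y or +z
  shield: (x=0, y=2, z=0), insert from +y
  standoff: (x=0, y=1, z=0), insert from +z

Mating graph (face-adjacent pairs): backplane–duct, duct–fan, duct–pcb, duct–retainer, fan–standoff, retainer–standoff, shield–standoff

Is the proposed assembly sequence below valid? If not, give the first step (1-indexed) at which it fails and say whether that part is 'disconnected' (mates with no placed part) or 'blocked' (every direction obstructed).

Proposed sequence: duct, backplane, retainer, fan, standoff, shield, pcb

1. duct@(1, 0, 0) [+x clear] — {duct}
2. backplane@(2, 0, 0) [+y clear] — {backplane, duct}
3. retainer@(0, 0, 0) [+y clear] — {backplane, duct, retainer}
4. fan@(1, 1, 0) [+x clear] — {backplane, duct, fan, retainer}
5. standoff@(0, 1, 0) [+z clear] — {backplane, duct, fan, retainer, standoff}
6. shield@(0, 2, 0) [+y clear] — {backplane, duct, fan, retainer, shield, standoff}
7. pcb@(1, -1, 0) [+x clear] — {backplane, duct, fan, pcb, retainer, shield, standoff}

Valid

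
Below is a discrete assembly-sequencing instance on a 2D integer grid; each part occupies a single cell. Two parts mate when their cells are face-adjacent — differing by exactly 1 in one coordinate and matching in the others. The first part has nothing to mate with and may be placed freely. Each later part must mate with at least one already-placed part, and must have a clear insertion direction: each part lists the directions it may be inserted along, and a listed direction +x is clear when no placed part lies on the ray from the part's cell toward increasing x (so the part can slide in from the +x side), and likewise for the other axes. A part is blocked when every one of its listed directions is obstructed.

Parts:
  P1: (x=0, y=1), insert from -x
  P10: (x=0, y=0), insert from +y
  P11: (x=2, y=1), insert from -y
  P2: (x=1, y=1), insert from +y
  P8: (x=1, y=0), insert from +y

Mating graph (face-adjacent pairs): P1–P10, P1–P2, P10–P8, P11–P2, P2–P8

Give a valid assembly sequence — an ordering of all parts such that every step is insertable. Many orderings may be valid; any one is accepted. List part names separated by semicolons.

1. P10@(0, 0) [+y clear] — {P10}
2. P1@(0, 1) [-x clear] — {P1, P10}
3. P8@(1, 0) [+y clear] — {P1, P10, P8}
4. P2@(1, 1) [+y clear] — {P1, P10, P2, P8}
5. P11@(2, 1) [-y clear] — {P1, P10, P11, P2, P8}

P10; P1; P8; P2; P11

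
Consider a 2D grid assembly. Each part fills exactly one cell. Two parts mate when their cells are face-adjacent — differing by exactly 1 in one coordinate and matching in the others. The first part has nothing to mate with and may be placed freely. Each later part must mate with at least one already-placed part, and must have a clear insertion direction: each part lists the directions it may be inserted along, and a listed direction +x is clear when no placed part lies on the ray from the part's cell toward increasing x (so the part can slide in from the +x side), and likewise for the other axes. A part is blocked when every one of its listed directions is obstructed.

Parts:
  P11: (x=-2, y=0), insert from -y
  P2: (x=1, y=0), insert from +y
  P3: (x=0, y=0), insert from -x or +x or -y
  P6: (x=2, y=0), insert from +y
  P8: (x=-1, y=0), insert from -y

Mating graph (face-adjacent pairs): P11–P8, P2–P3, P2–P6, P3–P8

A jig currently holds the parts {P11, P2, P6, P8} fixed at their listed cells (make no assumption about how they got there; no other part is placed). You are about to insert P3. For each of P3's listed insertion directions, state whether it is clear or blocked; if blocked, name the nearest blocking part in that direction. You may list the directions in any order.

-x: nearest on ray is P8@(-1, 0) ⇒ blocked
+x: nearest on ray is P2@(1, 0) ⇒ blocked
-y: ray from P3(0, 0) has no placed part ⇒ clear

+x: blocked by P2; -x: blocked by P8; -y: clear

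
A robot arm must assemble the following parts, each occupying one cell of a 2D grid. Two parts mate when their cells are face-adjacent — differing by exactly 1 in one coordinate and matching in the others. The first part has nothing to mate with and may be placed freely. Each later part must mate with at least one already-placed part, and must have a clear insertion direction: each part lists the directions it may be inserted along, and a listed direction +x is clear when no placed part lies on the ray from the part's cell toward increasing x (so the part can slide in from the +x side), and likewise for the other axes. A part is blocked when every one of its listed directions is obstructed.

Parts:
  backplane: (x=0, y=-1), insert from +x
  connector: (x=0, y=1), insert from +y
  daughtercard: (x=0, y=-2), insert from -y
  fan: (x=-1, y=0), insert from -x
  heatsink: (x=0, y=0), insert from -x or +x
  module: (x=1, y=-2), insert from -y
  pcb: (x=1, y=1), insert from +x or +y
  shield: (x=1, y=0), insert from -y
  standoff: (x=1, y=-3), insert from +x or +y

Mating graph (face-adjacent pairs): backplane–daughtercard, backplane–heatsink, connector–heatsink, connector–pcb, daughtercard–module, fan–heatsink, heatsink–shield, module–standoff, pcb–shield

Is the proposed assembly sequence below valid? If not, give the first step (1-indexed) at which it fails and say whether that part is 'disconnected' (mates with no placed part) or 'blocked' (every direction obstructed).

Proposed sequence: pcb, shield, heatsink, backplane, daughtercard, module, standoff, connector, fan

Valid

1. pcb@(1, 1) [+x clear] — {pcb}
2. shield@(1, 0) [-y clear] — {pcb, shield}
3. heatsink@(0, 0) [-x clear] — {heatsink, pcb, shield}
4. backplane@(0, -1) [+x clear] — {backplane, heatsink, pcb, shield}
5. daughtercard@(0, -2) [-y clear] — {backplane, daughtercard, heatsink, pcb, shield}
6. module@(1, -2) [-y clear] — {backplane, daughtercard, heatsink, module, pcb, shield}
7. standoff@(1, -3) [+x clear] — {backplane, daughtercard, heatsink, module, pcb, shield, standoff}
8. connector@(0, 1) [+y clear] — {backplane, connector, daughtercard, heatsink, module, pcb, shield, standoff}
9. fan@(-1, 0) [-x clear] — {backplane, connector, daughtercard, fan, heatsink, module, pcb, shield, standoff}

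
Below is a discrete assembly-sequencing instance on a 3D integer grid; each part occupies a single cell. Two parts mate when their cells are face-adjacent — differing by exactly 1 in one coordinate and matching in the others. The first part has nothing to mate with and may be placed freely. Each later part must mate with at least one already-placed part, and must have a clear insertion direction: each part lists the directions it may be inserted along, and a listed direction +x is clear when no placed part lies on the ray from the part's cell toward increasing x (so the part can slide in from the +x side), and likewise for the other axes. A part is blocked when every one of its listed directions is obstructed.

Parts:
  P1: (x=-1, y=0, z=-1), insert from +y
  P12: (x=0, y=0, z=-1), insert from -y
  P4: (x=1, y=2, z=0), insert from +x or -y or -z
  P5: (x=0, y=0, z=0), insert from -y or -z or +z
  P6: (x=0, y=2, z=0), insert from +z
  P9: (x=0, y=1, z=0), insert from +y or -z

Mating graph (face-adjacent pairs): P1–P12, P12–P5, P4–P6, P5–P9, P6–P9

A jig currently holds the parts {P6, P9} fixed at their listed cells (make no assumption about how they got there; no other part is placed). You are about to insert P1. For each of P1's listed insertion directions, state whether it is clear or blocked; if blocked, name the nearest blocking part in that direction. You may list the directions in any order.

+y: ray from P1(-1, 0, -1) has no placed part ⇒ clear

+y: clear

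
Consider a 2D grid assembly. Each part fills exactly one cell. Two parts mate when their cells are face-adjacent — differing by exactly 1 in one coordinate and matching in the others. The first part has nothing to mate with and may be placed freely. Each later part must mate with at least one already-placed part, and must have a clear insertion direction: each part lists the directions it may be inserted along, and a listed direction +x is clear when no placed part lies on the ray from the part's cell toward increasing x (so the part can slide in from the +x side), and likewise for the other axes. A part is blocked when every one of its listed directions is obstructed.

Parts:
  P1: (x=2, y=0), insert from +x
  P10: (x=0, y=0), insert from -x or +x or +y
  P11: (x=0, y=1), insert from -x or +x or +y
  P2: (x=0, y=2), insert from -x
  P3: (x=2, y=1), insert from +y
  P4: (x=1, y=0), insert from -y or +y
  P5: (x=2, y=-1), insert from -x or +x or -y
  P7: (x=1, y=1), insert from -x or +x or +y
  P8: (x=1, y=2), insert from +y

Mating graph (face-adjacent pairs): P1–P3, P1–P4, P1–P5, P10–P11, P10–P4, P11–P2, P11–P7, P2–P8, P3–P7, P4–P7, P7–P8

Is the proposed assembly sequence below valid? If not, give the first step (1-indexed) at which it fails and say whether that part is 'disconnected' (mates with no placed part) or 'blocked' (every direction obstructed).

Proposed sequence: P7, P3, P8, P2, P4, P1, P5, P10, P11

Valid

1. P7@(1, 1) [-x clear] — {P7}
2. P3@(2, 1) [+y clear] — {P3, P7}
3. P8@(1, 2) [+y clear] — {P3, P7, P8}
4. P2@(0, 2) [-x clear] — {P2, P3, P7, P8}
5. P4@(1, 0) [-y clear] — {P2, P3, P4, P7, P8}
6. P1@(2, 0) [+x clear] — {P1, P2, P3, P4, P7, P8}
7. P5@(2, -1) [-x clear] — {P1, P2, P3, P4, P5, P7, P8}
8. P10@(0, 0) [-x clear] — {P1, P10, P2, P3, P4, P5, P7, P8}
9. P11@(0, 1) [-x clear] — {P1, P10, P11, P2, P3, P4, P5, P7, P8}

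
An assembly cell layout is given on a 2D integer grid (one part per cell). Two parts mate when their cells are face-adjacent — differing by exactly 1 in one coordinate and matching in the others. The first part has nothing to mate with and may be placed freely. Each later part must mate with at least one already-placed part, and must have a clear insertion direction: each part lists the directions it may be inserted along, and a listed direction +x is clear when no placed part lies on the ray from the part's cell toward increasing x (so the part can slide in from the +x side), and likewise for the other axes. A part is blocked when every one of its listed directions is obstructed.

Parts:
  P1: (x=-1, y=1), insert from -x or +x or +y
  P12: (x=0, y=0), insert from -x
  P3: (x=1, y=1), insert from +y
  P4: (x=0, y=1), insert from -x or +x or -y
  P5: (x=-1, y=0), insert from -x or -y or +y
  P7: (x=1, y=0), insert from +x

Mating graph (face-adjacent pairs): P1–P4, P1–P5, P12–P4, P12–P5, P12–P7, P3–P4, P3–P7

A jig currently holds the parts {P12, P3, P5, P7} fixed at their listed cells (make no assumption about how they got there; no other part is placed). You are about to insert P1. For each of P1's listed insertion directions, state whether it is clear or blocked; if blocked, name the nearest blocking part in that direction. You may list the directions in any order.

-x: ray from P1(-1, 1) has no placed part ⇒ clear
+x: nearest on ray is P3@(1, 1) ⇒ blocked
+y: ray from P1(-1, 1) has no placed part ⇒ clear

+x: blocked by P3; +y: clear; -x: clear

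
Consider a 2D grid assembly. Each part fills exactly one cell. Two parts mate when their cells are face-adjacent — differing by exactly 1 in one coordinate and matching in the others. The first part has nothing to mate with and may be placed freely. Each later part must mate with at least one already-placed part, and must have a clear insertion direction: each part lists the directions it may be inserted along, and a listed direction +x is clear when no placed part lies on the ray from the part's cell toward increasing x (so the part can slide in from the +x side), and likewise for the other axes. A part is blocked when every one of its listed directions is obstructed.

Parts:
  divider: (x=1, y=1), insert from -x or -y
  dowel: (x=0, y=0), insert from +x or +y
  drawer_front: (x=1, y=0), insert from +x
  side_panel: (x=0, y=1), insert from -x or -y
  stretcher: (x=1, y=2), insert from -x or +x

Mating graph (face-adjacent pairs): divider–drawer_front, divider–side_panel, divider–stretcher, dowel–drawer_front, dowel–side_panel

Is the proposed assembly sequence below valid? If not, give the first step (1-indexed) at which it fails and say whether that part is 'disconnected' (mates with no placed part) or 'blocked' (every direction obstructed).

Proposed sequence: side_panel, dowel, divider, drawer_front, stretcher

Valid

1. side_panel@(0, 1) [-x clear] — {side_panel}
2. dowel@(0, 0) [+x clear] — {dowel, side_panel}
3. divider@(1, 1) [-y clear] — {divider, dowel, side_panel}
4. drawer_front@(1, 0) [+x clear] — {divider, dowel, drawer_front, side_panel}
5. stretcher@(1, 2) [-x clear] — {divider, dowel, drawer_front, side_panel, stretcher}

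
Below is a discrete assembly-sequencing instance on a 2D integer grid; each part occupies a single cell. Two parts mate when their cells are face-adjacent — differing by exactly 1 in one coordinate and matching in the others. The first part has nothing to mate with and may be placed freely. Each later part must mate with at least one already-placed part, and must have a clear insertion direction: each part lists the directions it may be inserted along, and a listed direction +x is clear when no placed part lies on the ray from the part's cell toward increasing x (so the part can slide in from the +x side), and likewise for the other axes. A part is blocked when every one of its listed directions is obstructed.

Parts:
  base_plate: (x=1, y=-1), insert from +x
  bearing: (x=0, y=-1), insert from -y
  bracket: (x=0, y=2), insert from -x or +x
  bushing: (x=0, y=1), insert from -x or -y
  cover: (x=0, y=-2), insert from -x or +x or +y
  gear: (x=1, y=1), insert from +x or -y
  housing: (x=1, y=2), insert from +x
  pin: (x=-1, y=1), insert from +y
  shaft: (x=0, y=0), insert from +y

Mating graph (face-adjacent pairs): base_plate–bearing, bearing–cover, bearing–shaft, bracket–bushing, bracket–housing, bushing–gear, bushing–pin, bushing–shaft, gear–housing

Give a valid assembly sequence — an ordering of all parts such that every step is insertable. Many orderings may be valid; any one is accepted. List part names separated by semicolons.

base_plate; bearing; cover; shaft; bushing; bracket; gear; pin; housing

1. base_plate@(1, -1) [+x clear] — {base_plate}
2. bearing@(0, -1) [-y clear] — {base_plate, bearing}
3. cover@(0, -2) [-x clear] — {base_plate, bearing, cover}
4. shaft@(0, 0) [+y clear] — {base_plate, bearing, cover, shaft}
5. bushing@(0, 1) [-x clear] — {base_plate, bearing, bushing, cover, shaft}
6. bracket@(0, 2) [-x clear] — {base_plate, bearing, bracket, bushing, cover, shaft}
7. gear@(1, 1) [+x clear] — {base_plate, bearing, bracket, bushing, cover, gear, shaft}
8. pin@(-1, 1) [+y clear] — {base_plate, bearing, bracket, bushing, cover, gear, pin, shaft}
9. housing@(1, 2) [+x clear] — {base_plate, bearing, bracket, bushing, cover, gear, housing, pin, shaft}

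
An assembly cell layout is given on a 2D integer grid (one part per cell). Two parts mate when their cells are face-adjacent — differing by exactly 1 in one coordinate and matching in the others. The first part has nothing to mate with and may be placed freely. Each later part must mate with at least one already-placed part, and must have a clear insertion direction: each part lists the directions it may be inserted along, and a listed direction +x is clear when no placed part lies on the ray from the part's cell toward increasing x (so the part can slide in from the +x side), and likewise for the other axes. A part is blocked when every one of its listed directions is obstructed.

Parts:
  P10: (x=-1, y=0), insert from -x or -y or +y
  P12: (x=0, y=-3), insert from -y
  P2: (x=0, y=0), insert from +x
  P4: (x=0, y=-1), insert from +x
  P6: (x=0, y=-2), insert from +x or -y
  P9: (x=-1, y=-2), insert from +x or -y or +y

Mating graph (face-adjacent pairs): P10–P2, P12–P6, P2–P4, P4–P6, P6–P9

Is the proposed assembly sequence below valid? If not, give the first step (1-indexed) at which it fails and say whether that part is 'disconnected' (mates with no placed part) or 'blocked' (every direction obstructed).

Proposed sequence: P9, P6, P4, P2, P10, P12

1. P9@(-1, -2) [+x clear] — {P9}
2. P6@(0, -2) [+x clear] — {P6, P9}
3. P4@(0, -1) [+x clear] — {P4, P6, P9}
4. P2@(0, 0) [+x clear] — {P2, P4, P6, P9}
5. P10@(-1, 0) [-x clear] — {P10, P2, P4, P6, P9}
6. P12@(0, -3) [-y clear] — {P10, P12, P2, P4, P6, P9}

Valid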